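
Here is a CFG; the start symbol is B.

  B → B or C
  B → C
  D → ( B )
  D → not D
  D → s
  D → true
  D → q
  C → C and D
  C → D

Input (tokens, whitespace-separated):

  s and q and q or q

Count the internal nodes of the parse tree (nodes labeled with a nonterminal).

[B [B [C [C [C [D s]] and [D q]] and [D q]]] or [C [D q]]]

10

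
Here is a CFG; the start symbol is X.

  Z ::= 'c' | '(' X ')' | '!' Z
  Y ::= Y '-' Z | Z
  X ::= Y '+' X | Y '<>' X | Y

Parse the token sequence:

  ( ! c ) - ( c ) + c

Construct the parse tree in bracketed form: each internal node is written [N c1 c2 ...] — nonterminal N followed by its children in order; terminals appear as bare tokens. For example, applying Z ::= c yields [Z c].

[X [Y [Y [Z ( [X [Y [Z ! [Z c]]]] )]] - [Z ( [X [Y [Z c]]] )]] + [X [Y [Z c]]]]

X
Y + X
Y - Z + X
Z - Z + X
( X ) - Z + X
( Y ) - Z + X
( Z ) - Z + X
( ! Z ) - Z + X
( ! c ) - Z + X
( ! c ) - ( X ) + X
( ! c ) - ( Y ) + X
( ! c ) - ( Z ) + X
( ! c ) - ( c ) + X
( ! c ) - ( c ) + Y
( ! c ) - ( c ) + Z
( ! c ) - ( c ) + c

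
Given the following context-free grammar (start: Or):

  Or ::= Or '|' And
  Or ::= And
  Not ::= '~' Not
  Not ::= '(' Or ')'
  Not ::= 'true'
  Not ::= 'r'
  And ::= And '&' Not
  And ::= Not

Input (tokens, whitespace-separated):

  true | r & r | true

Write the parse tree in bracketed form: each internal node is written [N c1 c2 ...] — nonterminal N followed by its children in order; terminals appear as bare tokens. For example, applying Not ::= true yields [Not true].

Or
Or | And
Or | And | And
And | And | And
Not | And | And
true | And | And
true | And & Not | And
true | Not & Not | And
true | r & Not | And
true | r & r | And
true | r & r | Not
true | r & r | true

[Or [Or [Or [And [Not true]]] | [And [And [Not r]] & [Not r]]] | [And [Not true]]]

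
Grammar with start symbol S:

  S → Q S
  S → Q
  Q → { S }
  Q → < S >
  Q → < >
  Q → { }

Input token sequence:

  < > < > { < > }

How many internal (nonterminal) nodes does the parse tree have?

[S [Q < >] [S [Q < >] [S [Q { [S [Q < >]] }]]]]

8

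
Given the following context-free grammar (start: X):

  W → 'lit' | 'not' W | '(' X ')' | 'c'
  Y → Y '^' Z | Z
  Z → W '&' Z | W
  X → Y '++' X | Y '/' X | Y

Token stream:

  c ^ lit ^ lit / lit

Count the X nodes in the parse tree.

2

[X [Y [Y [Y [Z [W c]]] ^ [Z [W lit]]] ^ [Z [W lit]]] / [X [Y [Z [W lit]]]]]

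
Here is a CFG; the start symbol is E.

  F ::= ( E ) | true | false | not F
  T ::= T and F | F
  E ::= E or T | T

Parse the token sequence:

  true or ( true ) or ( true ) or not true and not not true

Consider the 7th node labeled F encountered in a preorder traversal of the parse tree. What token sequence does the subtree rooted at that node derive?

[E [E [E [E [T [F true]]] or [T [F ( [E [T [F true]]] )]]] or [T [F ( [E [T [F true]]] )]]] or [T [T [F not [F true]]] and [F not [F not [F true]]]]]

true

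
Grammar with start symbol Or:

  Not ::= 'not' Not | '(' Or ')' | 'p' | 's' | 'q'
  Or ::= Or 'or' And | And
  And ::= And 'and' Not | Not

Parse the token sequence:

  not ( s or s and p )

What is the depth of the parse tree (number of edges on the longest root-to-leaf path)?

[Or [And [Not not [Not ( [Or [Or [And [Not s]]] or [And [And [Not s]] and [Not p]]] )]]]]

8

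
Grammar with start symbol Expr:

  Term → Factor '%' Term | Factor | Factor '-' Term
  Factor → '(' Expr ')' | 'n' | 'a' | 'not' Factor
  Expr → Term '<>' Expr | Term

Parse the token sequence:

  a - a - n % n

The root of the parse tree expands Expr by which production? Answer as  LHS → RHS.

Expr → Term

[Expr [Term [Factor a] - [Term [Factor a] - [Term [Factor n] % [Term [Factor n]]]]]]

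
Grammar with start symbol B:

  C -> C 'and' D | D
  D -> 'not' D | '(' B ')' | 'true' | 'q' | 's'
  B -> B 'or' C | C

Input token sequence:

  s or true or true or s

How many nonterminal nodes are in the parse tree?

[B [B [B [B [C [D s]]] or [C [D true]]] or [C [D true]]] or [C [D s]]]

12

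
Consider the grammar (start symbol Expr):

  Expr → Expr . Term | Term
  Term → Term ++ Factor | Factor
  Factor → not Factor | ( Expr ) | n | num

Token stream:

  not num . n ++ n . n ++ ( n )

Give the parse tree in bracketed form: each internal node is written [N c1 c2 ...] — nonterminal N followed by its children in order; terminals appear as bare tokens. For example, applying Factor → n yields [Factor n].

[Expr [Expr [Expr [Term [Factor not [Factor num]]]] . [Term [Term [Factor n]] ++ [Factor n]]] . [Term [Term [Factor n]] ++ [Factor ( [Expr [Term [Factor n]]] )]]]

Expr
Expr . Term
Expr . Term . Term
Term . Term . Term
Factor . Term . Term
not Factor . Term . Term
not num . Term . Term
not num . Term ++ Factor . Term
not num . Factor ++ Factor . Term
not num . n ++ Factor . Term
not num . n ++ n . Term
not num . n ++ n . Term ++ Factor
not num . n ++ n . Factor ++ Factor
not num . n ++ n . n ++ Factor
not num . n ++ n . n ++ ( Expr )
not num . n ++ n . n ++ ( Term )
not num . n ++ n . n ++ ( Factor )
not num . n ++ n . n ++ ( n )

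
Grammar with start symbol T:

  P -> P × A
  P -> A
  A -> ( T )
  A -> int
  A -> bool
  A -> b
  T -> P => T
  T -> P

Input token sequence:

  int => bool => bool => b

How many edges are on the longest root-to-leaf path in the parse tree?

[T [P [A int]] => [T [P [A bool]] => [T [P [A bool]] => [T [P [A b]]]]]]

6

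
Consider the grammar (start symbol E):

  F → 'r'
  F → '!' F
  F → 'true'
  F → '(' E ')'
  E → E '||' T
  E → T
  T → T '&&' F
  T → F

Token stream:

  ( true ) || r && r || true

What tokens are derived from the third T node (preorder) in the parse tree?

[E [E [E [T [F ( [E [T [F true]]] )]]] || [T [T [F r]] && [F r]]] || [T [F true]]]

r && r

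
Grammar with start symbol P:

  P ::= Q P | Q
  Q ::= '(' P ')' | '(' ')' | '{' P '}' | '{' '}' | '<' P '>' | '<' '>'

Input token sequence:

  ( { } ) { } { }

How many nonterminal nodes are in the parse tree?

8

[P [Q ( [P [Q { }]] )] [P [Q { }] [P [Q { }]]]]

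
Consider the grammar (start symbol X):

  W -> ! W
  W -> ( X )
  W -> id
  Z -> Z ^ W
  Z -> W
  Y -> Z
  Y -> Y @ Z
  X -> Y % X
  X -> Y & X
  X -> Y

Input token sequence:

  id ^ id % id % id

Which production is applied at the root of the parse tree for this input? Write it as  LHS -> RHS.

[X [Y [Z [Z [W id]] ^ [W id]]] % [X [Y [Z [W id]]] % [X [Y [Z [W id]]]]]]

X -> Y % X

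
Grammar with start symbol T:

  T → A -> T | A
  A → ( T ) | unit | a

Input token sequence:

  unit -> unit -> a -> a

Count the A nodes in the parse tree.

[T [A unit] -> [T [A unit] -> [T [A a] -> [T [A a]]]]]

4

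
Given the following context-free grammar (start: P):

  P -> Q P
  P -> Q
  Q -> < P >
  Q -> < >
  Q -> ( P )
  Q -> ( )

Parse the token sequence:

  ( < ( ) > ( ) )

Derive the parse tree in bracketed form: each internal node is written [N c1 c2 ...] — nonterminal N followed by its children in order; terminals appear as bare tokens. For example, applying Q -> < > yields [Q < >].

P
Q
( P )
( Q P )
( < P > P )
( < Q > P )
( < ( ) > P )
( < ( ) > Q )
( < ( ) > ( ) )

[P [Q ( [P [Q < [P [Q ( )]] >] [P [Q ( )]]] )]]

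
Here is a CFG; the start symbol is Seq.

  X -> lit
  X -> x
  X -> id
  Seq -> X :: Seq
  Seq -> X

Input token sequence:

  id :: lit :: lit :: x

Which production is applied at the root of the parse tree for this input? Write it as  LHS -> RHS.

Seq -> X :: Seq

[Seq [X id] :: [Seq [X lit] :: [Seq [X lit] :: [Seq [X x]]]]]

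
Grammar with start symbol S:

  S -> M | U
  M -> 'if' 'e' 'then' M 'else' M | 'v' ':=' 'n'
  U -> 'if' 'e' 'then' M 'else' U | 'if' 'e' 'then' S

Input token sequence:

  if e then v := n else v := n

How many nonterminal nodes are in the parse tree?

[S [M if e then [M v := n] else [M v := n]]]

4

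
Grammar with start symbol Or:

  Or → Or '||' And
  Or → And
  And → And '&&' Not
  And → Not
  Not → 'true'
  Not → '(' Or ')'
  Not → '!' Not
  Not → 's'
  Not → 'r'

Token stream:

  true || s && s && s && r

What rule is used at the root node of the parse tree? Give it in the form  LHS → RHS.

Or → Or '||' And

[Or [Or [And [Not true]]] || [And [And [And [And [Not s]] && [Not s]] && [Not s]] && [Not r]]]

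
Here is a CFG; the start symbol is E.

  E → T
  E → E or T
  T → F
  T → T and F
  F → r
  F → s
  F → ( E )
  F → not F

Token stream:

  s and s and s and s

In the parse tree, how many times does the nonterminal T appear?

[E [T [T [T [T [F s]] and [F s]] and [F s]] and [F s]]]

4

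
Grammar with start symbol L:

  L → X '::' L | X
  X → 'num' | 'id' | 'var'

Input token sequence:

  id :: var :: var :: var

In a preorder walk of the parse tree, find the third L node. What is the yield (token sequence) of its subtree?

var :: var

[L [X id] :: [L [X var] :: [L [X var] :: [L [X var]]]]]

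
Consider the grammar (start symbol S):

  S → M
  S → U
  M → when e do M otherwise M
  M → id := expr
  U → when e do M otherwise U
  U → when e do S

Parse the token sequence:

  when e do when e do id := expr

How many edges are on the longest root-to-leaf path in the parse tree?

[S [U when e do [S [U when e do [S [M id := expr]]]]]]

6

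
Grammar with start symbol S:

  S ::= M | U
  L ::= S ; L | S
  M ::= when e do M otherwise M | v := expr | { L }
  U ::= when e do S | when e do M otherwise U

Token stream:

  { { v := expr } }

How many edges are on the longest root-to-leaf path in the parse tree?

8

[S [M { [L [S [M { [L [S [M v := expr]]] }]]] }]]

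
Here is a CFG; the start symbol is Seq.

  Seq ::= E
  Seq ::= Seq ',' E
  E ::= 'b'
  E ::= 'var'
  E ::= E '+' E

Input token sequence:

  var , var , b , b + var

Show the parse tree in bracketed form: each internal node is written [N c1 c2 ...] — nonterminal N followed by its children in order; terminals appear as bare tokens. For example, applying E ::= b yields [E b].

[Seq [Seq [Seq [Seq [E var]] , [E var]] , [E b]] , [E [E b] + [E var]]]

Seq
Seq , E
Seq , E , E
Seq , E , E , E
E , E , E , E
var , E , E , E
var , var , E , E
var , var , b , E
var , var , b , E + E
var , var , b , b + E
var , var , b , b + var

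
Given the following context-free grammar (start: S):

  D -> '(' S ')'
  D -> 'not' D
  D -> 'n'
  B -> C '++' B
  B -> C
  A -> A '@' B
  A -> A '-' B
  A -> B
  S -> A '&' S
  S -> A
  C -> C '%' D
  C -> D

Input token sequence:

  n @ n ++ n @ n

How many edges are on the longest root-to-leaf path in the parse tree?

[S [A [A [A [B [C [D n]]]] @ [B [C [D n]] ++ [B [C [D n]]]]] @ [B [C [D n]]]]]

7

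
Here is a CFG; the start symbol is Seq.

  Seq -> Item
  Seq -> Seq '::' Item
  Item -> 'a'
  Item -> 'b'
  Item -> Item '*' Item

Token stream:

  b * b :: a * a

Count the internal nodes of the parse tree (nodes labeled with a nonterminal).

[Seq [Seq [Item [Item b] * [Item b]]] :: [Item [Item a] * [Item a]]]

8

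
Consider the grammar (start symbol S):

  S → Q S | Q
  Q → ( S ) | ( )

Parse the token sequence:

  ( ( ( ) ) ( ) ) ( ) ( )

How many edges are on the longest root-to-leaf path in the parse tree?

[S [Q ( [S [Q ( [S [Q ( )]] )] [S [Q ( )]]] )] [S [Q ( )] [S [Q ( )]]]]

6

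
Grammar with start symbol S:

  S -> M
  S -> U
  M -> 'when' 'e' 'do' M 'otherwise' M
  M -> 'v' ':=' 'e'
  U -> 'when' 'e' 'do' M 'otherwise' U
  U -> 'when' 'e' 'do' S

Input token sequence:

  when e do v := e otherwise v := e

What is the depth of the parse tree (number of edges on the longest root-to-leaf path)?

[S [M when e do [M v := e] otherwise [M v := e]]]

3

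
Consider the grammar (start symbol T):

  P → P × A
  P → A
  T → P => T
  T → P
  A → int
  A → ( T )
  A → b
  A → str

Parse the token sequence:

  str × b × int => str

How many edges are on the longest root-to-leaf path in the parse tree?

[T [P [P [P [A str]] × [A b]] × [A int]] => [T [P [A str]]]]

5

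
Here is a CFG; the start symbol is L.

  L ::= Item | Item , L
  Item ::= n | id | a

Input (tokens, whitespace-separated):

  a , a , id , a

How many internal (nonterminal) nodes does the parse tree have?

8

[L [Item a] , [L [Item a] , [L [Item id] , [L [Item a]]]]]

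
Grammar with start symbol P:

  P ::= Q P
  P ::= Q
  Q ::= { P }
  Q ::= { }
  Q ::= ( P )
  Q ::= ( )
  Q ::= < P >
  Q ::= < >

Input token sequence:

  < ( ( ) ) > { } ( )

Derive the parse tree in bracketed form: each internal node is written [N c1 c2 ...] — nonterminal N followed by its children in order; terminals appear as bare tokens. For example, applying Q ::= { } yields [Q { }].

[P [Q < [P [Q ( [P [Q ( )]] )]] >] [P [Q { }] [P [Q ( )]]]]

P
Q P
< P > P
< Q > P
< ( P ) > P
< ( Q ) > P
< ( ( ) ) > P
< ( ( ) ) > Q P
< ( ( ) ) > { } P
< ( ( ) ) > { } Q
< ( ( ) ) > { } ( )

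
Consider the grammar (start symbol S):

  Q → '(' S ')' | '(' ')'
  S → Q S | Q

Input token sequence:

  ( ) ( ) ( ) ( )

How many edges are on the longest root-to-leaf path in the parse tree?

5

[S [Q ( )] [S [Q ( )] [S [Q ( )] [S [Q ( )]]]]]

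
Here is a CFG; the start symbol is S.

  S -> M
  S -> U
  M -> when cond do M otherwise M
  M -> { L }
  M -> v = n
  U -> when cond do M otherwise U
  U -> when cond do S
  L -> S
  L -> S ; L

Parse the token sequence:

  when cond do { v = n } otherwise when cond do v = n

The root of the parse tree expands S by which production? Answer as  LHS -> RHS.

[S [U when cond do [M { [L [S [M v = n]]] }] otherwise [U when cond do [S [M v = n]]]]]

S -> U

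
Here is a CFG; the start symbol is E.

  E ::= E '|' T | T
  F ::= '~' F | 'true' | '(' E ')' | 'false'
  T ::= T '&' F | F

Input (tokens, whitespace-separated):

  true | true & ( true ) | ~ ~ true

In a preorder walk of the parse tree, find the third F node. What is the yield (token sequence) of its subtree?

[E [E [E [T [F true]]] | [T [T [F true]] & [F ( [E [T [F true]]] )]]] | [T [F ~ [F ~ [F true]]]]]

( true )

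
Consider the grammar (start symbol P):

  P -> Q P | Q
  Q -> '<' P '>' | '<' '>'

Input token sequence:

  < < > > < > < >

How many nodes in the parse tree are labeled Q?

4

[P [Q < [P [Q < >]] >] [P [Q < >] [P [Q < >]]]]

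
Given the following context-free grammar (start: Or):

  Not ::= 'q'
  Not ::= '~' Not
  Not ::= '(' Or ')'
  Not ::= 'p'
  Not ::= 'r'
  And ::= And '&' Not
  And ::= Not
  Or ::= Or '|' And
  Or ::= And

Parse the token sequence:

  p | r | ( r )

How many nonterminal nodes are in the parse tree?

[Or [Or [Or [And [Not p]]] | [And [Not r]]] | [And [Not ( [Or [And [Not r]]] )]]]

12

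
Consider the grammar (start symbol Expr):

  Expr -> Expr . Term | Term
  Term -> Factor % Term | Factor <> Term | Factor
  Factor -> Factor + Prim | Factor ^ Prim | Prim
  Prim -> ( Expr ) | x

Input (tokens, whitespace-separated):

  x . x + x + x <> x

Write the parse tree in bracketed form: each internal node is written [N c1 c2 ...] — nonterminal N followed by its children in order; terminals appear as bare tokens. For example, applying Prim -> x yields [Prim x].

Expr
Expr . Term
Term . Term
Factor . Term
Prim . Term
x . Term
x . Factor <> Term
x . Factor + Prim <> Term
x . Factor + Prim + Prim <> Term
x . Prim + Prim + Prim <> Term
x . x + Prim + Prim <> Term
x . x + x + Prim <> Term
x . x + x + x <> Term
x . x + x + x <> Factor
x . x + x + x <> Prim
x . x + x + x <> x

[Expr [Expr [Term [Factor [Prim x]]]] . [Term [Factor [Factor [Factor [Prim x]] + [Prim x]] + [Prim x]] <> [Term [Factor [Prim x]]]]]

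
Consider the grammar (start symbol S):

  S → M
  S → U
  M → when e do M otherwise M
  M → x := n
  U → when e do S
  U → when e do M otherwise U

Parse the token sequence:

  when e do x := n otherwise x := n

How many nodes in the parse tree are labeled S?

[S [M when e do [M x := n] otherwise [M x := n]]]

1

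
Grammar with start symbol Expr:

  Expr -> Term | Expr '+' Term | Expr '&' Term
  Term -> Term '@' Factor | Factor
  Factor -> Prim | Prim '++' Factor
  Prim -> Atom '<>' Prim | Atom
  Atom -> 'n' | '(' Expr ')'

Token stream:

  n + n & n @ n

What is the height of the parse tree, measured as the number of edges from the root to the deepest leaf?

7

[Expr [Expr [Expr [Term [Factor [Prim [Atom n]]]]] + [Term [Factor [Prim [Atom n]]]]] & [Term [Term [Factor [Prim [Atom n]]]] @ [Factor [Prim [Atom n]]]]]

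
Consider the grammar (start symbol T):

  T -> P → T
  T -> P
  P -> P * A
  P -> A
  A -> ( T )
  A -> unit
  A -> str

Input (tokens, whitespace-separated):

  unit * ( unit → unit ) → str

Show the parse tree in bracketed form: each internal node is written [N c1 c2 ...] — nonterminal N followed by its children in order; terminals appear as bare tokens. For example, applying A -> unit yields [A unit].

T
P → T
P * A → T
A * A → T
unit * A → T
unit * ( T ) → T
unit * ( P → T ) → T
unit * ( A → T ) → T
unit * ( unit → T ) → T
unit * ( unit → P ) → T
unit * ( unit → A ) → T
unit * ( unit → unit ) → T
unit * ( unit → unit ) → P
unit * ( unit → unit ) → A
unit * ( unit → unit ) → str

[T [P [P [A unit]] * [A ( [T [P [A unit]] → [T [P [A unit]]]] )]] → [T [P [A str]]]]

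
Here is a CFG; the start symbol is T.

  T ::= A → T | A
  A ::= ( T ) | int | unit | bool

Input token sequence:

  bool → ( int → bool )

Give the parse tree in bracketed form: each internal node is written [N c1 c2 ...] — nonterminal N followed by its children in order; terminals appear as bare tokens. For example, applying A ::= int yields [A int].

T
A → T
bool → T
bool → A
bool → ( T )
bool → ( A → T )
bool → ( int → T )
bool → ( int → A )
bool → ( int → bool )

[T [A bool] → [T [A ( [T [A int] → [T [A bool]]] )]]]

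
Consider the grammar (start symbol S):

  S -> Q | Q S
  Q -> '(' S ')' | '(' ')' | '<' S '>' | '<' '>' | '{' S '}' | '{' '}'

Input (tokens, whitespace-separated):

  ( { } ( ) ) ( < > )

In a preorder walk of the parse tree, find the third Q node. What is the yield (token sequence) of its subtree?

[S [Q ( [S [Q { }] [S [Q ( )]]] )] [S [Q ( [S [Q < >]] )]]]

( )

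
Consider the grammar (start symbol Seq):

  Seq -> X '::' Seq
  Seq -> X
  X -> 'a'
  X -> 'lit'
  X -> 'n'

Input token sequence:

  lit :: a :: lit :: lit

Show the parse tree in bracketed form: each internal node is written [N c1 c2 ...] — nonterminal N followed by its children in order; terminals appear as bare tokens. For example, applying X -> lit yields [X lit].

[Seq [X lit] :: [Seq [X a] :: [Seq [X lit] :: [Seq [X lit]]]]]

Seq
X :: Seq
lit :: Seq
lit :: X :: Seq
lit :: a :: Seq
lit :: a :: X :: Seq
lit :: a :: lit :: Seq
lit :: a :: lit :: X
lit :: a :: lit :: lit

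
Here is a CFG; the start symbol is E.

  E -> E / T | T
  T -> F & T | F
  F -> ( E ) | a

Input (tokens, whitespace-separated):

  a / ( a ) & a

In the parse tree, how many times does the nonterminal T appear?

[E [E [T [F a]]] / [T [F ( [E [T [F a]]] )] & [T [F a]]]]

4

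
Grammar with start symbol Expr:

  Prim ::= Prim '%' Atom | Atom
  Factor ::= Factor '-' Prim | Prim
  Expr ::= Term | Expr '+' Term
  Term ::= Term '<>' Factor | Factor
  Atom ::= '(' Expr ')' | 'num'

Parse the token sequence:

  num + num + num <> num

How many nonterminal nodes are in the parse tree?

19

[Expr [Expr [Expr [Term [Factor [Prim [Atom num]]]]] + [Term [Factor [Prim [Atom num]]]]] + [Term [Term [Factor [Prim [Atom num]]]] <> [Factor [Prim [Atom num]]]]]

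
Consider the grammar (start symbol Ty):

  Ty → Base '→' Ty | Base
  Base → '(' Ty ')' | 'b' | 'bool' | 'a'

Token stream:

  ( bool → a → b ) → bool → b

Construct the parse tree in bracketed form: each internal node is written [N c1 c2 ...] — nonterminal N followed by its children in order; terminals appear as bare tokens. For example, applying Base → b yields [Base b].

[Ty [Base ( [Ty [Base bool] → [Ty [Base a] → [Ty [Base b]]]] )] → [Ty [Base bool] → [Ty [Base b]]]]

Ty
Base → Ty
( Ty ) → Ty
( Base → Ty ) → Ty
( bool → Ty ) → Ty
( bool → Base → Ty ) → Ty
( bool → a → Ty ) → Ty
( bool → a → Base ) → Ty
( bool → a → b ) → Ty
( bool → a → b ) → Base → Ty
( bool → a → b ) → bool → Ty
( bool → a → b ) → bool → Base
( bool → a → b ) → bool → b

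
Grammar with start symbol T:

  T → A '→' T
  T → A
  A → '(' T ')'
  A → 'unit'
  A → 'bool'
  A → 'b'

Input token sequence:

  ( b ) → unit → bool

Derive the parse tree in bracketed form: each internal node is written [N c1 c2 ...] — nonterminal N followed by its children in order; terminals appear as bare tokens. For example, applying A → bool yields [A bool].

T
A → T
( T ) → T
( A ) → T
( b ) → T
( b ) → A → T
( b ) → unit → T
( b ) → unit → A
( b ) → unit → bool

[T [A ( [T [A b]] )] → [T [A unit] → [T [A bool]]]]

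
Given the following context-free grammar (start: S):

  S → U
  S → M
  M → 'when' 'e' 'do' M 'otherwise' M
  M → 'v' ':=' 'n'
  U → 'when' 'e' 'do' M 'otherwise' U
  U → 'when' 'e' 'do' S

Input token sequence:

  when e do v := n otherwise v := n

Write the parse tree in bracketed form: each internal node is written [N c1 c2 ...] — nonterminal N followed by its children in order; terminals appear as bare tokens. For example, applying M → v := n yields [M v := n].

[S [M when e do [M v := n] otherwise [M v := n]]]

S
M
when e do M otherwise M
when e do v := n otherwise M
when e do v := n otherwise v := n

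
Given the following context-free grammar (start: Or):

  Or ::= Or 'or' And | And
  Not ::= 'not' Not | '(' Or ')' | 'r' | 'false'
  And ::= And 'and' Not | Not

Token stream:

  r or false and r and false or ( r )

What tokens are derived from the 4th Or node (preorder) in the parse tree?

[Or [Or [Or [And [Not r]]] or [And [And [And [Not false]] and [Not r]] and [Not false]]] or [And [Not ( [Or [And [Not r]]] )]]]

r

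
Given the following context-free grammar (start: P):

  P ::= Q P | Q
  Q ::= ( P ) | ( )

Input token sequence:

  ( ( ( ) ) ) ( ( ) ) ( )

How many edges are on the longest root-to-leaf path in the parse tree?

[P [Q ( [P [Q ( [P [Q ( )]] )]] )] [P [Q ( [P [Q ( )]] )] [P [Q ( )]]]]

6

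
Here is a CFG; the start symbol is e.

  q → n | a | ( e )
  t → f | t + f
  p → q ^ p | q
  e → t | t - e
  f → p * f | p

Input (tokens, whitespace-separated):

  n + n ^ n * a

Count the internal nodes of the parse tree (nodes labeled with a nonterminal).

[e [t [t [f [p [q n]]]] + [f [p [q n] ^ [p [q n]]] * [f [p [q a]]]]]]

14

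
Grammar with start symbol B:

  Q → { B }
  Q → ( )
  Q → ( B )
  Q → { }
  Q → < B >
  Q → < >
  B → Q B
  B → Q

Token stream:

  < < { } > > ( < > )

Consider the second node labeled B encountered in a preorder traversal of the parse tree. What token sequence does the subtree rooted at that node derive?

< { } >

[B [Q < [B [Q < [B [Q { }]] >]] >] [B [Q ( [B [Q < >]] )]]]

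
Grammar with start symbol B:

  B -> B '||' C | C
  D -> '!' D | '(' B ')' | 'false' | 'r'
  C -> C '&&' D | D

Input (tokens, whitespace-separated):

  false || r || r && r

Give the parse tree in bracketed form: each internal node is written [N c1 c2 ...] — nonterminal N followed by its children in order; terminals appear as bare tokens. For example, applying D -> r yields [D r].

[B [B [B [C [D false]]] || [C [D r]]] || [C [C [D r]] && [D r]]]

B
B || C
B || C || C
C || C || C
D || C || C
false || C || C
false || D || C
false || r || C
false || r || C && D
false || r || D && D
false || r || r && D
false || r || r && r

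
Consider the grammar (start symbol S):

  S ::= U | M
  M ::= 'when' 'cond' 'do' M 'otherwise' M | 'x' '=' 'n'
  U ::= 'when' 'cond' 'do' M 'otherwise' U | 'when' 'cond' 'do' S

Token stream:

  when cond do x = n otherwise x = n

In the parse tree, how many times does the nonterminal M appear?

[S [M when cond do [M x = n] otherwise [M x = n]]]

3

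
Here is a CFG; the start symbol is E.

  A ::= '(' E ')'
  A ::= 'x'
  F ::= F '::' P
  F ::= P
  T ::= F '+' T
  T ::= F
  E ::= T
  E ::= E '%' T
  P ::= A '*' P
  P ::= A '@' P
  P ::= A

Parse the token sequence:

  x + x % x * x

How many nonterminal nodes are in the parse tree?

[E [E [T [F [P [A x]]] + [T [F [P [A x]]]]]] % [T [F [P [A x] * [P [A x]]]]]]

16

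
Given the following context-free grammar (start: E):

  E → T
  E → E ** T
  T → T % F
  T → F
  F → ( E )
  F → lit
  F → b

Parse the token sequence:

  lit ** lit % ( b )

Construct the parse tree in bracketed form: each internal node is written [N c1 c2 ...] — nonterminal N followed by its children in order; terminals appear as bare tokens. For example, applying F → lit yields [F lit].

[E [E [T [F lit]]] ** [T [T [F lit]] % [F ( [E [T [F b]]] )]]]

E
E ** T
T ** T
F ** T
lit ** T
lit ** T % F
lit ** F % F
lit ** lit % F
lit ** lit % ( E )
lit ** lit % ( T )
lit ** lit % ( F )
lit ** lit % ( b )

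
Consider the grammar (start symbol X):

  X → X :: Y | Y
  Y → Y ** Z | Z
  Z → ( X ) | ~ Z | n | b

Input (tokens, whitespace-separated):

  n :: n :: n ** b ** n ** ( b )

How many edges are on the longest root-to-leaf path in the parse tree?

[X [X [X [Y [Z n]]] :: [Y [Z n]]] :: [Y [Y [Y [Y [Z n]] ** [Z b]] ** [Z n]] ** [Z ( [X [Y [Z b]]] )]]]

6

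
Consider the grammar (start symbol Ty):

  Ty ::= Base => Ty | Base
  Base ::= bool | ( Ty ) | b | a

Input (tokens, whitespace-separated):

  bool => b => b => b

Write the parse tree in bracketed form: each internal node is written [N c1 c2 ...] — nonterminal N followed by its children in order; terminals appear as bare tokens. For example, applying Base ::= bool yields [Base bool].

Ty
Base => Ty
bool => Ty
bool => Base => Ty
bool => b => Ty
bool => b => Base => Ty
bool => b => b => Ty
bool => b => b => Base
bool => b => b => b

[Ty [Base bool] => [Ty [Base b] => [Ty [Base b] => [Ty [Base b]]]]]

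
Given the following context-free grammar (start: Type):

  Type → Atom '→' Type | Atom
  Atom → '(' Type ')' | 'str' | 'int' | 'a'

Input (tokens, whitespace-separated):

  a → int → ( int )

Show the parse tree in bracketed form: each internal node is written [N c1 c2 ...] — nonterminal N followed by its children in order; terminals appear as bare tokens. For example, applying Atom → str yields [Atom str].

[Type [Atom a] → [Type [Atom int] → [Type [Atom ( [Type [Atom int]] )]]]]

Type
Atom → Type
a → Type
a → Atom → Type
a → int → Type
a → int → Atom
a → int → ( Type )
a → int → ( Atom )
a → int → ( int )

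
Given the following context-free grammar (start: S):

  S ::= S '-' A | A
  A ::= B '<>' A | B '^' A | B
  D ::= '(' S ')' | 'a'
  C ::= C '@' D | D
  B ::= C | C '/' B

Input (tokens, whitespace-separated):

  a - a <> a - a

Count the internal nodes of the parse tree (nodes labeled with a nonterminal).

[S [S [S [A [B [C [D a]]]]] - [A [B [C [D a]]] <> [A [B [C [D a]]]]]] - [A [B [C [D a]]]]]

19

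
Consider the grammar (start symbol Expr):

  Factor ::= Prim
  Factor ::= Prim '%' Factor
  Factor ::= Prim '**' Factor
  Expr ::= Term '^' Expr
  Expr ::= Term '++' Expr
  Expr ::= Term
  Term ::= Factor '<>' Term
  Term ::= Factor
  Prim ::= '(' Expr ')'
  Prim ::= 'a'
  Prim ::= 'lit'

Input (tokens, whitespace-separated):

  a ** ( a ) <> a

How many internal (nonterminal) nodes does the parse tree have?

13

[Expr [Term [Factor [Prim a] ** [Factor [Prim ( [Expr [Term [Factor [Prim a]]]] )]]] <> [Term [Factor [Prim a]]]]]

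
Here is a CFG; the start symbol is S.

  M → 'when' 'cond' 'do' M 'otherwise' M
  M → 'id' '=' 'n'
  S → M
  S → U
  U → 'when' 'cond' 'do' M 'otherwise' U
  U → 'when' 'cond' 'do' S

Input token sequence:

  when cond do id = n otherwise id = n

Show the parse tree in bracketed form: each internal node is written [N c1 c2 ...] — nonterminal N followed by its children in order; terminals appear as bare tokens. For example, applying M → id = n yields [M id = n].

[S [M when cond do [M id = n] otherwise [M id = n]]]

S
M
when cond do M otherwise M
when cond do id = n otherwise M
when cond do id = n otherwise id = n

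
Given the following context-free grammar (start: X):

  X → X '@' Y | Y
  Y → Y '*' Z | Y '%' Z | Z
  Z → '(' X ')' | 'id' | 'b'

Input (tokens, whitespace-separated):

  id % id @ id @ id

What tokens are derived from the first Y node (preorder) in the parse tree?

[X [X [X [Y [Y [Z id]] % [Z id]]] @ [Y [Z id]]] @ [Y [Z id]]]

id % id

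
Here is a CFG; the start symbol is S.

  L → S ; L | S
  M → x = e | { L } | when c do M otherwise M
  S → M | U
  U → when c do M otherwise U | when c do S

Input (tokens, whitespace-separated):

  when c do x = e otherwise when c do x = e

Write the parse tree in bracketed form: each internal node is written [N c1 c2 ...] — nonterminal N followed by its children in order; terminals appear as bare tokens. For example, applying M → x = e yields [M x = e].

S
U
when c do M otherwise U
when c do x = e otherwise U
when c do x = e otherwise when c do S
when c do x = e otherwise when c do M
when c do x = e otherwise when c do x = e

[S [U when c do [M x = e] otherwise [U when c do [S [M x = e]]]]]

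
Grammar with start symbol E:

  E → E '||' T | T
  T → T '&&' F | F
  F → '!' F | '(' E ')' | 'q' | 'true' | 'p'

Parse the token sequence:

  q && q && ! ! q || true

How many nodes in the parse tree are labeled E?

[E [E [T [T [T [F q]] && [F q]] && [F ! [F ! [F q]]]]] || [T [F true]]]

2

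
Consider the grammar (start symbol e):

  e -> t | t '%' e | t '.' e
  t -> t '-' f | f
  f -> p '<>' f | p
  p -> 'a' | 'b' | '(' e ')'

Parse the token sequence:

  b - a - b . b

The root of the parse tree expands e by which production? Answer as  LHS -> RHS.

[e [t [t [t [f [p b]]] - [f [p a]]] - [f [p b]]] . [e [t [f [p b]]]]]

e -> t '.' e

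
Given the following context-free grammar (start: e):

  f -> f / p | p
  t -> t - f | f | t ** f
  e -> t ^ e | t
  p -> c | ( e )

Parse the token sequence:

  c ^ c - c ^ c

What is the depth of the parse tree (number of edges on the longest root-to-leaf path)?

6

[e [t [f [p c]]] ^ [e [t [t [f [p c]]] - [f [p c]]] ^ [e [t [f [p c]]]]]]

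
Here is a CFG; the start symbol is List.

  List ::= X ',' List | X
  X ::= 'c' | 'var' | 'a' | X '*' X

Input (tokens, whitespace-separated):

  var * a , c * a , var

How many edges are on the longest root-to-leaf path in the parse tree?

4

[List [X [X var] * [X a]] , [List [X [X c] * [X a]] , [List [X var]]]]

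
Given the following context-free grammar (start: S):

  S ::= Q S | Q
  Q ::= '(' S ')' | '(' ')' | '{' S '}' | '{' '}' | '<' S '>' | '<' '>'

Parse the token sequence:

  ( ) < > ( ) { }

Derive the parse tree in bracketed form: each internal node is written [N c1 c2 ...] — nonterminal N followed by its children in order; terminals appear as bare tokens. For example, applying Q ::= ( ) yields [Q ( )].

[S [Q ( )] [S [Q < >] [S [Q ( )] [S [Q { }]]]]]

S
Q S
( ) S
( ) Q S
( ) < > S
( ) < > Q S
( ) < > ( ) S
( ) < > ( ) Q
( ) < > ( ) { }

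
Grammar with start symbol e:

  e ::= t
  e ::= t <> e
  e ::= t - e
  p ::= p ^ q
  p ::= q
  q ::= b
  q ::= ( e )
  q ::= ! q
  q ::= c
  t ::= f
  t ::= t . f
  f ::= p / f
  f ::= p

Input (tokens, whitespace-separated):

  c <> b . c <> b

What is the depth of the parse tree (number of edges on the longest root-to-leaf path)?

[e [t [f [p [q c]]]] <> [e [t [t [f [p [q b]]]] . [f [p [q c]]]] <> [e [t [f [p [q b]]]]]]]

7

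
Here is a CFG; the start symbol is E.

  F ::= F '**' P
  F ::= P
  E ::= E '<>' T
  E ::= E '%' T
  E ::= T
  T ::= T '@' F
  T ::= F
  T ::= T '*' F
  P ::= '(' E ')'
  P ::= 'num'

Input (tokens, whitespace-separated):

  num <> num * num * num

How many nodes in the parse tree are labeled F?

4

[E [E [T [F [P num]]]] <> [T [T [T [F [P num]]] * [F [P num]]] * [F [P num]]]]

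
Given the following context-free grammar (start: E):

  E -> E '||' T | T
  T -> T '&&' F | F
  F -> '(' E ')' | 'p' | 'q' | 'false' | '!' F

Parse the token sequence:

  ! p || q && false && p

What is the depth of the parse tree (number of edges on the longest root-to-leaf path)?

[E [E [T [F ! [F p]]]] || [T [T [T [F q]] && [F false]] && [F p]]]

5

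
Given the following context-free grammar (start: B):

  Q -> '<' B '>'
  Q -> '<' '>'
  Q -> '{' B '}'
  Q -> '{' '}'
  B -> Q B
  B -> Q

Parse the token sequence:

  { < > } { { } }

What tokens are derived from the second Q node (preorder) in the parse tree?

[B [Q { [B [Q < >]] }] [B [Q { [B [Q { }]] }]]]

< >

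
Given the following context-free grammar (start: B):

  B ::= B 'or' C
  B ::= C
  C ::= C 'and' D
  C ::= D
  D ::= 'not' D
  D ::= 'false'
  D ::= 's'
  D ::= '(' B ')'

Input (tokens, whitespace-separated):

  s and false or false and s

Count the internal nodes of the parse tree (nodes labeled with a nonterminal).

[B [B [C [C [D s]] and [D false]]] or [C [C [D false]] and [D s]]]

10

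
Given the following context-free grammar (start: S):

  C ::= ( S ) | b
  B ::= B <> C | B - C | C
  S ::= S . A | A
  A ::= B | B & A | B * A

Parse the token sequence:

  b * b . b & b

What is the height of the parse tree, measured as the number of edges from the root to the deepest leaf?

[S [S [A [B [C b]] * [A [B [C b]]]]] . [A [B [C b]] & [A [B [C b]]]]]

6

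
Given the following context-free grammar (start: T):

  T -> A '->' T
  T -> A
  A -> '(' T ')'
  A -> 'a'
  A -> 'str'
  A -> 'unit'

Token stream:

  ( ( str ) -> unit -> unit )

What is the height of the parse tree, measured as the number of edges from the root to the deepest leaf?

6

[T [A ( [T [A ( [T [A str]] )] -> [T [A unit] -> [T [A unit]]]] )]]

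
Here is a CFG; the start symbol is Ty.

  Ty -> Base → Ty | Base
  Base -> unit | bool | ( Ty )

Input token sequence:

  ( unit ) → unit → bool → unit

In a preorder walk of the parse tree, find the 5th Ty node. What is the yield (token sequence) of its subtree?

[Ty [Base ( [Ty [Base unit]] )] → [Ty [Base unit] → [Ty [Base bool] → [Ty [Base unit]]]]]

unit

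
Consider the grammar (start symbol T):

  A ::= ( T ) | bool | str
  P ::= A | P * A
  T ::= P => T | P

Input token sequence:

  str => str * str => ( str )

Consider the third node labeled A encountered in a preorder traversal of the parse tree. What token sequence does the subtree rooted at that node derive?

str

[T [P [A str]] => [T [P [P [A str]] * [A str]] => [T [P [A ( [T [P [A str]]] )]]]]]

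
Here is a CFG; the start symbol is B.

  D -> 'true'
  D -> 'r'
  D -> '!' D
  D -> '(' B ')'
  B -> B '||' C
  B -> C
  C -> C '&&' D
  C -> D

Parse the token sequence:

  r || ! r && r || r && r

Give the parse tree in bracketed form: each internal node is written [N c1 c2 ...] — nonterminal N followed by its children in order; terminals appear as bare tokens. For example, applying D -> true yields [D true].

B
B || C
B || C || C
C || C || C
D || C || C
r || C || C
r || C && D || C
r || D && D || C
r || ! D && D || C
r || ! r && D || C
r || ! r && r || C
r || ! r && r || C && D
r || ! r && r || D && D
r || ! r && r || r && D
r || ! r && r || r && r

[B [B [B [C [D r]]] || [C [C [D ! [D r]]] && [D r]]] || [C [C [D r]] && [D r]]]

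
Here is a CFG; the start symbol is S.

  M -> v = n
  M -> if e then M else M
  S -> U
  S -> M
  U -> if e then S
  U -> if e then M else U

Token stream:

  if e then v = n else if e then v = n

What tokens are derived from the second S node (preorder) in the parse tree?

v = n

[S [U if e then [M v = n] else [U if e then [S [M v = n]]]]]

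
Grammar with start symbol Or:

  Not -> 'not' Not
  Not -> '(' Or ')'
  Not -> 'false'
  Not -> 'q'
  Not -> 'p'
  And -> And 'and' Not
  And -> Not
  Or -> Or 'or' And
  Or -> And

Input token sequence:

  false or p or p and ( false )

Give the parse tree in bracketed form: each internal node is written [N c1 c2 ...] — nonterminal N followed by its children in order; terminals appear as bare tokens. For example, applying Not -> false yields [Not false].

Or
Or or And
Or or And or And
And or And or And
Not or And or And
false or And or And
false or Not or And
false or p or And
false or p or And and Not
false or p or Not and Not
false or p or p and Not
false or p or p and ( Or )
false or p or p and ( And )
false or p or p and ( Not )
false or p or p and ( false )

[Or [Or [Or [And [Not false]]] or [And [Not p]]] or [And [And [Not p]] and [Not ( [Or [And [Not false]]] )]]]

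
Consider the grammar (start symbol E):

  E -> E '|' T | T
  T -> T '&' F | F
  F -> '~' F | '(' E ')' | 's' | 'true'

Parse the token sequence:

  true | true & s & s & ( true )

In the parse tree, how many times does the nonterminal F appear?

6

[E [E [T [F true]]] | [T [T [T [T [F true]] & [F s]] & [F s]] & [F ( [E [T [F true]]] )]]]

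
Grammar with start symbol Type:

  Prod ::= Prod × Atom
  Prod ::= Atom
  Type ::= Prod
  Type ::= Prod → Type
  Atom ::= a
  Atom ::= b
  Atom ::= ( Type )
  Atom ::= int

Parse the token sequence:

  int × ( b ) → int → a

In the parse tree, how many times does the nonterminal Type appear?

[Type [Prod [Prod [Atom int]] × [Atom ( [Type [Prod [Atom b]]] )]] → [Type [Prod [Atom int]] → [Type [Prod [Atom a]]]]]

4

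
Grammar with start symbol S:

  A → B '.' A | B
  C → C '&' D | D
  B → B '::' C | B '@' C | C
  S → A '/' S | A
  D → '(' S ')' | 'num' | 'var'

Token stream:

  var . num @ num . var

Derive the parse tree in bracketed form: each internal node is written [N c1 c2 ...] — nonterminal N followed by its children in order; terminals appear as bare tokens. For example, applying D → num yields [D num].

S
A
B . A
C . A
D . A
var . A
var . B . A
var . B @ C . A
var . C @ C . A
var . D @ C . A
var . num @ C . A
var . num @ D . A
var . num @ num . A
var . num @ num . B
var . num @ num . C
var . num @ num . D
var . num @ num . var

[S [A [B [C [D var]]] . [A [B [B [C [D num]]] @ [C [D num]]] . [A [B [C [D var]]]]]]]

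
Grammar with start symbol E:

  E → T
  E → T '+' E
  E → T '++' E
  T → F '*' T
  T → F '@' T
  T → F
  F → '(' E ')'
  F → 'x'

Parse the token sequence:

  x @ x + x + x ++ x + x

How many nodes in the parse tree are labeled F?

6

[E [T [F x] @ [T [F x]]] + [E [T [F x]] + [E [T [F x]] ++ [E [T [F x]] + [E [T [F x]]]]]]]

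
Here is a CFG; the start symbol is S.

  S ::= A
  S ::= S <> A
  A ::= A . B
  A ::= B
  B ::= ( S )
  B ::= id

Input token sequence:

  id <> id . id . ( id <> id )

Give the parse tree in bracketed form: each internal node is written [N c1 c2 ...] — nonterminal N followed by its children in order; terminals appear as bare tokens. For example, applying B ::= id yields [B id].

S
S <> A
A <> A
B <> A
id <> A
id <> A . B
id <> A . B . B
id <> B . B . B
id <> id . B . B
id <> id . id . B
id <> id . id . ( S )
id <> id . id . ( S <> A )
id <> id . id . ( A <> A )
id <> id . id . ( B <> A )
id <> id . id . ( id <> A )
id <> id . id . ( id <> B )
id <> id . id . ( id <> id )

[S [S [A [B id]]] <> [A [A [A [B id]] . [B id]] . [B ( [S [S [A [B id]]] <> [A [B id]]] )]]]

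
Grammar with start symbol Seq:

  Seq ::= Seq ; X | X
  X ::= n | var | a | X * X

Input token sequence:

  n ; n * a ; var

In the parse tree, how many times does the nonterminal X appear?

5

[Seq [Seq [Seq [X n]] ; [X [X n] * [X a]]] ; [X var]]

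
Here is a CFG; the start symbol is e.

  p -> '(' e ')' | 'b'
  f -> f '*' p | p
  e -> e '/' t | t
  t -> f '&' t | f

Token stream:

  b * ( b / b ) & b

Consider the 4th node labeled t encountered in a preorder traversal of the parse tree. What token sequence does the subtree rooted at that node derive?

[e [t [f [f [p b]] * [p ( [e [e [t [f [p b]]]] / [t [f [p b]]]] )]] & [t [f [p b]]]]]

b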